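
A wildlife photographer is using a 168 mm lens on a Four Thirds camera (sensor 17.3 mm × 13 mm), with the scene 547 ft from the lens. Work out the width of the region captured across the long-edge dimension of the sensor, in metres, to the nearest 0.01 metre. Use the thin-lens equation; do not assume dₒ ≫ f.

17.15 m

dₒ: 547 ft × 304.8 mm/ft = 166725.59 mm.
Similar triangles through the lens centre give W/dₒ = w/dᵢ; with 1/f = 1/dₒ + 1/dᵢ this gives W = w·(dₒ − f)/f.
W = 17.3 mm × (166726 − 168) / 168 = 17.3 × 991.4143 ≈ 17151.467 mm = 17.1515 m.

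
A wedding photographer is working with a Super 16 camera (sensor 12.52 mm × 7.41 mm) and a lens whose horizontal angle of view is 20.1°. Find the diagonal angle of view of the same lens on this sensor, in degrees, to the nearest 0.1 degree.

23.3°

From the horizontal AOV: f = 12.52 / (2·tan(10.05°)) = 12.52 / 0.35445 ≈ 35.3219 mm.
Sensor diagonal = √(12.52² + 7.41²) = √211.6585 ≈ 14.5485 mm.
Diagonal AOV = 2·arctan(14.5485 / (2 × 35.3219)) = 2·arctan(0.20594) ≈ 23.2737°.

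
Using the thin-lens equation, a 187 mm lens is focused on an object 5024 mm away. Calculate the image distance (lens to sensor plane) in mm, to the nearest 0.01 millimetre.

1/dᵢ = 1/f − 1/dₒ = 1/187 − 1/5024 = 0.0051485 mm⁻¹.
dᵢ = 1/0.0051485 ≈ 194.2295 mm.

194.23 mm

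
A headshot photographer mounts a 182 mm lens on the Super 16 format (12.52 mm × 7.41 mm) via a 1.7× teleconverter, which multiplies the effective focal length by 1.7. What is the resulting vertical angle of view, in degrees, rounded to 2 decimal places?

1.37°

Effective focal length f = 182 × 1.7 = 309.4 mm.
α = 2·arctan(7.41 / (2 × 309.4)) = 2·arctan(0.01197) ≈ 1.3721°.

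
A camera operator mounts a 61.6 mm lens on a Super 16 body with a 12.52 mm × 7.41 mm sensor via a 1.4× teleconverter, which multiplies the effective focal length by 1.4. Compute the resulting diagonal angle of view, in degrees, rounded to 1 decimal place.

9.6°

Effective focal length f = 61.6 × 1.4 = 86.24 mm.
Sensor diagonal = √(12.52² + 7.41²) = √211.6585 ≈ 14.5485 mm.
α = 2·arctan(14.548 / (2 × 86.24)) = 2·arctan(0.08435) ≈ 9.6428°.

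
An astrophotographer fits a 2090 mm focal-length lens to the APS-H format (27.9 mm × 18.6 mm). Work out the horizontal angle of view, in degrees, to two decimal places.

Angle of view α = 2·arctan(w/2f) with w = 27.9 mm and f = 2090 mm.
w/2f = 0.00667; arctan(0.00667) ≈ 0.3824°, so α ≈ 0.7648°.

0.76°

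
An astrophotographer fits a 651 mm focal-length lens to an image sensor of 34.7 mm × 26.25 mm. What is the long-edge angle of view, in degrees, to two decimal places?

3.05°

Angle of view α = 2·arctan(w/2f) with w = 34.7 mm and f = 651 mm.
w/2f = 0.02665; arctan(0.02665) ≈ 1.5266°, so α ≈ 3.0533°.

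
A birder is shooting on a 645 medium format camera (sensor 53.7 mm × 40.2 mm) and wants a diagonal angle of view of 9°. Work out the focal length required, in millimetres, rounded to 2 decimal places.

Sensor diagonal = √(53.7² + 40.2²) = √4499.7300 ≈ 67.0800 mm.
From α = 2·arctan(d/2f) we get f = d / (2·tan(α/2)).
With d = 67.0800 mm and α/2 = 4.5°, tan(α/2) ≈ 0.07870, so f ≈ 67.0800 / 0.15740 ≈ 426.1663 mm.

426.17 mm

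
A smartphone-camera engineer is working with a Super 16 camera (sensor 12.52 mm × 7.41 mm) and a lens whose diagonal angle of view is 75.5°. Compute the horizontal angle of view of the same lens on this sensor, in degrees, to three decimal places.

Sensor diagonal = √(12.52² + 7.41²) = √211.6585 ≈ 14.5485 mm.
From the diagonal AOV: f = 14.5485 / (2·tan(37.75°)) = 14.5485 / 1.54857 ≈ 9.3948 mm.
Horizontal AOV = 2·arctan(12.52 / (2 × 9.3948)) = 2·arctan(0.66632) ≈ 67.3530°.

67.353°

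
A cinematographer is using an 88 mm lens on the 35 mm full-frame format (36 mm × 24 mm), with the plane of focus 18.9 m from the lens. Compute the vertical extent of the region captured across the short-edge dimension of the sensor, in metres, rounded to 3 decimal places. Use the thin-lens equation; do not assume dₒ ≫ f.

5.131 m

dₒ: 18.9 m = 18900 mm.
Similar triangles through the lens centre give W/dₒ = h/dᵢ; with 1/f = 1/dₒ + 1/dᵢ this gives W = h·(dₒ − f)/f.
W = 24 mm × (18900 − 88) / 88 = 24 × 213.7727 ≈ 5130.545 mm = 5.13055 m.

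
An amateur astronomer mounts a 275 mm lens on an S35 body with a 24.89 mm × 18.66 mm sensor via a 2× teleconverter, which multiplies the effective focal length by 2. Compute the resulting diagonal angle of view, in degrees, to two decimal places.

Effective focal length f = 275 × 2 = 550 mm.
Sensor diagonal = √(24.89² + 18.66²) = √967.7077 ≈ 31.1080 mm.
α = 2·arctan(31.108 / (2 × 550)) = 2·arctan(0.02828) ≈ 3.2398°.

3.24°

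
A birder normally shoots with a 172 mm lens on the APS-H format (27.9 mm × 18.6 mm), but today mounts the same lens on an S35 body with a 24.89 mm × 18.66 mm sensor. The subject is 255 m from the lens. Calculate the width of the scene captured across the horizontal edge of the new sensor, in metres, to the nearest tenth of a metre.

The focal length stays 172 mm; the relevant sensor dimension is now w = 24.89 mm. Object distance dₒ = 255 m = 255000 mm.
Thin-lens field width W = w·(dₒ − f)/f = 24.89 × (255000 − 172)/172 ≈ 36875.982 mm = 36.876 m.

36.9 m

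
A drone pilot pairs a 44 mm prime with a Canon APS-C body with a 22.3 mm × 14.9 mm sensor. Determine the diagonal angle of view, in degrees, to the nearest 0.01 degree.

33.90°

Sensor diagonal = √(22.3² + 14.9²) = √719.3000 ≈ 26.8198 mm.
Angle of view α = 2·arctan(d/2f) with d = 26.8198 mm and f = 44 mm.
d/2f = 0.30477; arctan(0.30477) ≈ 16.9497°, so α ≈ 33.8993°.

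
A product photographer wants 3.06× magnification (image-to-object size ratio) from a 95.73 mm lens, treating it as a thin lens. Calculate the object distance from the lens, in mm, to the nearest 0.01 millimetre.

127.01 mm

With m = dᵢ/dₒ and 1/f = 1/dₒ + 1/dᵢ, substituting dᵢ = m·dₒ gives 1/f = (1 + 1/m)/dₒ, hence dₒ = f·(1 + 1/m).
dₒ = 95.73 × (1 + 1/3.06) = 95.73 × 1.32680 ≈ 127.014 mm.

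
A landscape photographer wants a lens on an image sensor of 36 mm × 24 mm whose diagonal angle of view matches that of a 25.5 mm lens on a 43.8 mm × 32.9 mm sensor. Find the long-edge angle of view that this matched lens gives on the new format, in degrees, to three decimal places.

83.576°

Sensor diagonal = √(43.8² + 32.9²) = √3000.8500 ≈ 54.7800 mm.
Sensor diagonal = √(36² + 24²) = √1872.0000 ≈ 43.2666 mm.
Equal diagonal AOV ⇒ f₂ = f₁ · 43.2666/54.7800 = 25.5 × 0.78982 ≈ 20.1405 mm.
Long-edge AOV on the new format = 2·arctan(36 / (2 × 20.1405)) = 2·arctan(0.89372) ≈ 83.5756°.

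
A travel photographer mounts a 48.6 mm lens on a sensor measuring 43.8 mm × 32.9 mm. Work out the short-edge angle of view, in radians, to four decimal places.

Angle of view α = 2·arctan(h/2f) with h = 32.9 mm and f = 48.6 mm.
h/2f = 0.33848; arctan(0.33848) ≈ 0.3264 rad, so α ≈ 0.6527 rad.

0.6527 rad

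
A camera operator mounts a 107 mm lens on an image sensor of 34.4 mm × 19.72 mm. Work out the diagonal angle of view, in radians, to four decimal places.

0.3664 rad

Sensor diagonal = √(34.4² + 19.72²) = √1572.2384 ≈ 39.6515 mm.
Angle of view α = 2·arctan(d/2f) with d = 39.6515 mm and f = 107 mm.
d/2f = 0.18529; arctan(0.18529) ≈ 0.1832 rad, so α ≈ 0.3664 rad.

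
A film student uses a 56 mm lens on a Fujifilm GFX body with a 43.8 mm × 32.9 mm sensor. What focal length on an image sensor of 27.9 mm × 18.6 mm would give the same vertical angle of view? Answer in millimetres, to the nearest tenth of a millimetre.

31.7 mm

Equal angle of view means equal height/f ratio, so f₂ = f₁ · (height₂/height₁) = 56 × 18.6/32.9.
f₂ = 56 × 0.56535 ≈ 31.660 mm.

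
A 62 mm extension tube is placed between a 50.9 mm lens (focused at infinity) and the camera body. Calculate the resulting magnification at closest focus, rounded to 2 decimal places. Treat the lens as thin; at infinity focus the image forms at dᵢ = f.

1.22×

The tube moves the image plane from f to f + e, so dᵢ = 50.9 + 62 = 112.9 mm. Focus is achieved when 1/f = 1/dₒ + 1/dᵢ, giving dₒ = 1/(1/f − 1/(f+e)).
Magnification m = dᵢ/dₒ = (f+e)·(1/f − 1/(f+e)) = e/f = 62/50.9 ≈ 1.2181.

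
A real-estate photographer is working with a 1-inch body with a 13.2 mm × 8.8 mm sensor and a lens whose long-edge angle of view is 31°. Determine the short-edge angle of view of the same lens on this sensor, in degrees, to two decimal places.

20.95°

From the long-edge AOV: f = 13.2 / (2·tan(15.5°)) = 13.2 / 0.55465 ≈ 23.7988 mm.
Short-edge AOV = 2·arctan(8.8 / (2 × 23.7988)) = 2·arctan(0.18488) ≈ 20.9495°.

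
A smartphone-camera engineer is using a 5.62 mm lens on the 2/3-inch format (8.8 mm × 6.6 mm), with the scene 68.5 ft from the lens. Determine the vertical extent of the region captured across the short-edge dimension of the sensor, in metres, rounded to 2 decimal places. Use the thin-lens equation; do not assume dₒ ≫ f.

dₒ: 68.5 ft × 304.8 mm/ft = 20878.80 mm.
Similar triangles through the lens centre give W/dₒ = h/dᵢ; with 1/f = 1/dₒ + 1/dᵢ this gives W = h·(dₒ − f)/f.
W = 6.6 mm × (20878.8 − 5.62) / 5.62 = 6.6 × 3714.0888 ≈ 24512.986 mm = 24.513 m.

24.51 m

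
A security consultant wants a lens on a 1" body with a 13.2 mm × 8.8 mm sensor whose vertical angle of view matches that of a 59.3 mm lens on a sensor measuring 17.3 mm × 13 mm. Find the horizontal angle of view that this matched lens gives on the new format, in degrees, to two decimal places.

Equal vertical AOV ⇒ f₂ = f₁ · 8.8/13 = 59.3 × 0.67692 ≈ 40.1415 mm.
Horizontal AOV on the new format = 2·arctan(13.2 / (2 × 40.1415)) = 2·arctan(0.16442) ≈ 18.6739°.

18.67°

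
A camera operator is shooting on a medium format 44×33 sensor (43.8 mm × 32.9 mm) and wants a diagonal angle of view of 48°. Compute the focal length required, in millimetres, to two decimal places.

Sensor diagonal = √(43.8² + 32.9²) = √3000.8500 ≈ 54.7800 mm.
From α = 2·arctan(d/2f) we get f = d / (2·tan(α/2)).
With d = 54.7800 mm and α/2 = 24°, tan(α/2) ≈ 0.44523, so f ≈ 54.7800 / 0.89046 ≈ 61.5190 mm.

61.52 mm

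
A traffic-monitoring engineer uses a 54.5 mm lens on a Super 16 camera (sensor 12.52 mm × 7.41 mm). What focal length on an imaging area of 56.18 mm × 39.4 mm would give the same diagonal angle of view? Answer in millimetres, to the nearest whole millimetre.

Sensor diagonal = √(12.52² + 7.41²) = √211.6585 ≈ 14.5485 mm.
Sensor diagonal = √(56.18² + 39.4²) = √4708.5524 ≈ 68.6189 mm.
Equal angle of view means equal diagonal/f ratio, so f₂ = f₁ · (diagonal₂/diagonal₁) = 54.5 × 68.6189/14.5485.
f₂ = 54.5 × 4.71657 ≈ 257.053 mm.

257 mm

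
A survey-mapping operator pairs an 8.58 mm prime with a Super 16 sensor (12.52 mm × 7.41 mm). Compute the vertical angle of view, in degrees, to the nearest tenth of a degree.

Angle of view α = 2·arctan(h/2f) with h = 7.41 mm and f = 8.58 mm.
h/2f = 0.43182; arctan(0.43182) ≈ 23.3556°, so α ≈ 46.7111°.

46.7°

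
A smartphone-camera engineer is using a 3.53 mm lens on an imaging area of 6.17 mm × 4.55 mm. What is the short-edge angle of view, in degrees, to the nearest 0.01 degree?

65.60°

Angle of view α = 2·arctan(h/2f) with h = 4.55 mm and f = 3.53 mm.
h/2f = 0.64448; arctan(0.64448) ≈ 32.8008°, so α ≈ 65.6016°.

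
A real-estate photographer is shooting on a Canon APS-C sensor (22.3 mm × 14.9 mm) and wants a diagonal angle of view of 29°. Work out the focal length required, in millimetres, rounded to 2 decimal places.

Sensor diagonal = √(22.3² + 14.9²) = √719.3000 ≈ 26.8198 mm.
From α = 2·arctan(d/2f) we get f = d / (2·tan(α/2)).
With d = 26.8198 mm and α/2 = 14.5°, tan(α/2) ≈ 0.25862, so f ≈ 26.8198 / 0.51724 ≈ 51.8522 mm.

51.85 mm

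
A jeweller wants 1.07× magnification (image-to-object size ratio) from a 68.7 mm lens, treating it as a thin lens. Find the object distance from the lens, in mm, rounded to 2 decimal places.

132.91 mm

With m = dᵢ/dₒ and 1/f = 1/dₒ + 1/dᵢ, substituting dᵢ = m·dₒ gives 1/f = (1 + 1/m)/dₒ, hence dₒ = f·(1 + 1/m).
dₒ = 68.7 × (1 + 1/1.07) = 68.7 × 1.93458 ≈ 132.906 mm.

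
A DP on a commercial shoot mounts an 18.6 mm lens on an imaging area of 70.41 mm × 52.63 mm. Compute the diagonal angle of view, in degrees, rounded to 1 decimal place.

134.1°

Sensor diagonal = √(70.41² + 52.63²) = √7727.4850 ≈ 87.9061 mm.
Angle of view α = 2·arctan(d/2f) with d = 87.9061 mm and f = 18.6 mm.
d/2f = 2.36307; arctan(2.36307) ≈ 67.0630°, so α ≈ 134.1259°.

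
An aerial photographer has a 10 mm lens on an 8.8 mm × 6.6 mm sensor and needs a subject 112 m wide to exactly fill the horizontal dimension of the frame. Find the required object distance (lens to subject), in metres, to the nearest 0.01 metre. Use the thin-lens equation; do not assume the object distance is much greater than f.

127.28 m

W: 112 m = 112000 mm.
Magnification m = w/W = dᵢ/dₒ; combined with 1/f = 1/dₒ + 1/dᵢ this gives dₒ = f·(1 + W/w).
dₒ = 10 mm × (1 + 112000/8.8) = 10 × 12728.2727 ≈ 127282.727 mm = 127.283 m.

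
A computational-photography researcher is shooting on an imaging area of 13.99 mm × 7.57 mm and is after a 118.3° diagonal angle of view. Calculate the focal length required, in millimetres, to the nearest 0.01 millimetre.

4.75 mm

Sensor diagonal = √(13.99² + 7.57²) = √253.0250 ≈ 15.9068 mm.
From α = 2·arctan(d/2f) we get f = d / (2·tan(α/2)).
With d = 15.9068 mm and α/2 = 59.15°, tan(α/2) ≈ 1.67419, so f ≈ 15.9068 / 3.34838 ≈ 4.7506 mm.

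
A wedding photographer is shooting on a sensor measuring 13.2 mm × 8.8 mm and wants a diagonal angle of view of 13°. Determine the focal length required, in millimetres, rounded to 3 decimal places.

69.620 mm

Sensor diagonal = √(13.2² + 8.8²) = √251.6800 ≈ 15.8644 mm.
From α = 2·arctan(d/2f) we get f = d / (2·tan(α/2)).
With d = 15.8644 mm and α/2 = 6.5°, tan(α/2) ≈ 0.11394, so f ≈ 15.8644 / 0.22787 ≈ 69.6201 mm.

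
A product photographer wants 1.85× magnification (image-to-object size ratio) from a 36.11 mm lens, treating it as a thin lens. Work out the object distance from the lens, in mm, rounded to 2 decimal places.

55.63 mm

With m = dᵢ/dₒ and 1/f = 1/dₒ + 1/dᵢ, substituting dᵢ = m·dₒ gives 1/f = (1 + 1/m)/dₒ, hence dₒ = f·(1 + 1/m).
dₒ = 36.11 × (1 + 1/1.85) = 36.11 × 1.54054 ≈ 55.629 mm.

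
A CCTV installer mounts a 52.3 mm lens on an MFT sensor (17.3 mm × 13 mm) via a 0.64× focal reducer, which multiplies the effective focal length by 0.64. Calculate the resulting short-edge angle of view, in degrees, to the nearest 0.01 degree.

21.98°

Effective focal length f = 52.3 × 0.64 = 33.472 mm.
α = 2·arctan(13 / (2 × 33.472)) = 2·arctan(0.19419) ≈ 21.9792°.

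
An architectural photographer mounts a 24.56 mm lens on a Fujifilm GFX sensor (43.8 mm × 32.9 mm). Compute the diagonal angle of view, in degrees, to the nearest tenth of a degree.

Sensor diagonal = √(43.8² + 32.9²) = √3000.8500 ≈ 54.7800 mm.
Angle of view α = 2·arctan(d/2f) with d = 54.7800 mm and f = 24.56 mm.
d/2f = 1.11523; arctan(1.11523) ≈ 48.1181°, so α ≈ 96.2363°.

96.2°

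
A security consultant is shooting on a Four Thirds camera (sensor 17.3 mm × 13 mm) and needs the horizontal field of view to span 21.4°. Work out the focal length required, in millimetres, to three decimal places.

From α = 2·arctan(w/2f) we get f = w / (2·tan(α/2)).
With w = 17.3 mm and α/2 = 10.7°, tan(α/2) ≈ 0.18895, so f ≈ 17.3 / 0.37790 ≈ 45.7788 mm.

45.779 mm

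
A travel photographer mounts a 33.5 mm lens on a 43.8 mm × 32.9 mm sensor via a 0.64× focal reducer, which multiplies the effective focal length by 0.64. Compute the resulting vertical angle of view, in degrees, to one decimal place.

Effective focal length f = 33.5 × 0.64 = 21.44 mm.
α = 2·arctan(32.9 / (2 × 21.44)) = 2·arctan(0.76726) ≈ 74.9950°.

75.0°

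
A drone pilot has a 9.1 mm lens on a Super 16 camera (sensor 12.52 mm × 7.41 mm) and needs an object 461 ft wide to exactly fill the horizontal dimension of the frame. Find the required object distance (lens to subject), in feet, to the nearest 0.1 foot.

335.1 ft

W: 461 ft × 304.8 mm/ft = 140512.80 mm.
Magnification m = w/W = dᵢ/dₒ; combined with 1/f = 1/dₒ + 1/dᵢ this gives dₒ = f·(1 + W/w).
dₒ = 9.1 mm × (1 + 140513/12.52) = 9.1 × 11224.0667 ≈ 102139.007 mm = 102139.007/304.8 ft = 335.102 ft.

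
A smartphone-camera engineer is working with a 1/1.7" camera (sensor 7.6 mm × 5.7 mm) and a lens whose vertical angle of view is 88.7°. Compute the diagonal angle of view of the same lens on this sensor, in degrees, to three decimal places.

From the vertical AOV: f = 5.7 / (2·tan(44.35°)) = 5.7 / 1.95513 ≈ 2.9154 mm.
Sensor diagonal = √(7.6² + 5.7²) = √90.2500 ≈ 9.5000 mm.
Diagonal AOV = 2·arctan(9.5000 / (2 × 2.9154)) = 2·arctan(1.62927) ≈ 116.9193°.

116.919°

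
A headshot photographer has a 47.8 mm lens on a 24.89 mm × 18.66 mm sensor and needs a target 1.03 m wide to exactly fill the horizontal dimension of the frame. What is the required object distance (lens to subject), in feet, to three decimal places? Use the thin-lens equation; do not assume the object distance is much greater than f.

W: 1.03 m = 1030 mm.
Magnification m = w/W = dᵢ/dₒ; combined with 1/f = 1/dₒ + 1/dᵢ this gives dₒ = f·(1 + W/w).
dₒ = 47.8 mm × (1 + 1030/24.89) = 47.8 × 42.3821 ≈ 2025.863 mm = 2025.863/304.8 ft = 6.64653 ft.

6.647 ft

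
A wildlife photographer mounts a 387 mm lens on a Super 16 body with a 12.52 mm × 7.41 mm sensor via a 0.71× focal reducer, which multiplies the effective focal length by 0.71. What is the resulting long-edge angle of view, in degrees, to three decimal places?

2.610°

Effective focal length f = 387 × 0.71 = 274.77 mm.
α = 2·arctan(12.52 / (2 × 274.77)) = 2·arctan(0.02278) ≈ 2.6103°.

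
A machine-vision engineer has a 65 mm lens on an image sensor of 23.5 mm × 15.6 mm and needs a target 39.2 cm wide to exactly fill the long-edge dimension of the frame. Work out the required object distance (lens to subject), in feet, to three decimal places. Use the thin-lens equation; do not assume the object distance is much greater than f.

W: 39.2 cm = 392 mm.
Magnification m = w/W = dᵢ/dₒ; combined with 1/f = 1/dₒ + 1/dᵢ this gives dₒ = f·(1 + W/w).
dₒ = 65 mm × (1 + 392/23.5) = 65 × 17.6809 ≈ 1149.255 mm = 1149.255/304.8 ft = 3.77052 ft.

3.771 ft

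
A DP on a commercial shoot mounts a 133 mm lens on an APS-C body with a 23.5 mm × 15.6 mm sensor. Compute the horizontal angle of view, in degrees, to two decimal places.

Angle of view α = 2·arctan(w/2f) with w = 23.5 mm and f = 133 mm.
w/2f = 0.08835; arctan(0.08835) ≈ 5.0487°, so α ≈ 10.0975°.

10.10°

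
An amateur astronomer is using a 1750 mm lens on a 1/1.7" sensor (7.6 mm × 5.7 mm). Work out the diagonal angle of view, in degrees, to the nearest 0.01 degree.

0.31°

Sensor diagonal = √(7.6² + 5.7²) = √90.2500 ≈ 9.5000 mm.
Angle of view α = 2·arctan(d/2f) with d = 9.5000 mm and f = 1750 mm.
d/2f = 0.00271; arctan(0.00271) ≈ 0.1555°, so α ≈ 0.3110°.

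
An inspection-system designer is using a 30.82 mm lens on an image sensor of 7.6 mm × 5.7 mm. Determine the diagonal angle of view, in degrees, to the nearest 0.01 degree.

Sensor diagonal = √(7.6² + 5.7²) = √90.2500 ≈ 9.5000 mm.
Angle of view α = 2·arctan(d/2f) with d = 9.5000 mm and f = 30.82 mm.
d/2f = 0.15412; arctan(0.15412) ≈ 8.7615°, so α ≈ 17.5231°.

17.52°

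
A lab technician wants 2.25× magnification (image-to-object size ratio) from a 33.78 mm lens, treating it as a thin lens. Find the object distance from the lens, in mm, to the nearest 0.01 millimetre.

With m = dᵢ/dₒ and 1/f = 1/dₒ + 1/dᵢ, substituting dᵢ = m·dₒ gives 1/f = (1 + 1/m)/dₒ, hence dₒ = f·(1 + 1/m).
dₒ = 33.78 × (1 + 1/2.25) = 33.78 × 1.44444 ≈ 48.793 mm.

48.79 mm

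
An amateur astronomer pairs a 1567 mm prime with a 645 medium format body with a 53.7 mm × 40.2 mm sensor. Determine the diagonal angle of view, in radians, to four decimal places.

0.0428 rad

Sensor diagonal = √(53.7² + 40.2²) = √4499.7300 ≈ 67.0800 mm.
Angle of view α = 2·arctan(d/2f) with d = 67.0800 mm and f = 1567 mm.
d/2f = 0.02140; arctan(0.02140) ≈ 0.0214 rad, so α ≈ 0.0428 rad.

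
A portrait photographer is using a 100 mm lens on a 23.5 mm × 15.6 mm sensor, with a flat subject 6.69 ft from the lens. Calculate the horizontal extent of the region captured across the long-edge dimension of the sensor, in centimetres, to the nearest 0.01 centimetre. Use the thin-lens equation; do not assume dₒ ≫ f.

45.57 cm

dₒ: 6.69 ft × 304.8 mm/ft = 2039.11 mm.
Similar triangles through the lens centre give W/dₒ = w/dᵢ; with 1/f = 1/dₒ + 1/dᵢ this gives W = w·(dₒ − f)/f.
W = 23.5 mm × (2039.11 − 100) / 100 = 23.5 × 19.3911 ≈ 455.691 mm = 45.5691 cm.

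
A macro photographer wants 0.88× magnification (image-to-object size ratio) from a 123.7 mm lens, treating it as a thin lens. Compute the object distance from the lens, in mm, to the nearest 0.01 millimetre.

264.27 mm

With m = dᵢ/dₒ and 1/f = 1/dₒ + 1/dᵢ, substituting dᵢ = m·dₒ gives 1/f = (1 + 1/m)/dₒ, hence dₒ = f·(1 + 1/m).
dₒ = 123.7 × (1 + 1/0.88) = 123.7 × 2.13636 ≈ 264.268 mm.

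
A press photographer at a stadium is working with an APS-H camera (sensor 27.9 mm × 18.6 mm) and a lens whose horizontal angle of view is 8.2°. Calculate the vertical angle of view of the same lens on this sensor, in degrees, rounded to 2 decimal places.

From the horizontal AOV: f = 27.9 / (2·tan(4.1°)) = 27.9 / 0.14336 ≈ 194.6125 mm.
Vertical AOV = 2·arctan(18.6 / (2 × 194.6125)) = 2·arctan(0.04779) ≈ 5.4719°.

5.47°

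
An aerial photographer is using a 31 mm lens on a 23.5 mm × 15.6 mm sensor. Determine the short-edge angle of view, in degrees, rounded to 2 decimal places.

Angle of view α = 2·arctan(h/2f) with h = 15.6 mm and f = 31 mm.
h/2f = 0.25161; arctan(0.25161) ≈ 14.1232°, so α ≈ 28.2464°.

28.25°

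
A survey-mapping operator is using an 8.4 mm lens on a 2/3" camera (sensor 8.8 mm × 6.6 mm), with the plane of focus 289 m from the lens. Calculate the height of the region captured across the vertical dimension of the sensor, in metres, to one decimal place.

dₒ: 289 m = 289000 mm.
Similar triangles through the lens centre give W/dₒ = h/dᵢ; with 1/f = 1/dₒ + 1/dᵢ this gives W = h·(dₒ − f)/f.
W = 6.6 mm × (289000 − 8.4) / 8.4 = 6.6 × 34403.7619 ≈ 227064.829 mm = 227.065 m.

227.1 m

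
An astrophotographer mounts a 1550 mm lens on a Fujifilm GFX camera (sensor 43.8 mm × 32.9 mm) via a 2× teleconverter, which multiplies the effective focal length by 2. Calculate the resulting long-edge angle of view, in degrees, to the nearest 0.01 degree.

0.81°

Effective focal length f = 1550 × 2 = 3100 mm.
α = 2·arctan(43.8 / (2 × 3100)) = 2·arctan(0.00706) ≈ 0.8095°.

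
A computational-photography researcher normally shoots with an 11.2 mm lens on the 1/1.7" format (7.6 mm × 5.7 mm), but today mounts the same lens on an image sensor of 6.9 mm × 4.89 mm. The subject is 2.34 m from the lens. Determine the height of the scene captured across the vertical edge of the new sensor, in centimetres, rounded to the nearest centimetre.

The focal length stays 11.2 mm; the relevant sensor dimension is now h = 4.89 mm. Object distance dₒ = 2.34 m = 2340 mm.
Thin-lens field height W = h·(dₒ − f)/f = 4.89 × (2340 − 11.2)/11.2 ≈ 1016.771 mm = 101.677 cm.

102 cm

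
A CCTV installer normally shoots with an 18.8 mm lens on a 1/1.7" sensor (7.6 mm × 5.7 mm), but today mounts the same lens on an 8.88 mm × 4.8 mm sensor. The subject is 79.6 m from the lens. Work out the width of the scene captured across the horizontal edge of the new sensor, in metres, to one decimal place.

The focal length stays 18.8 mm; the relevant sensor dimension is now w = 8.88 mm. Object distance dₒ = 79.6 m = 79600 mm.
Thin-lens field width W = w·(dₒ − f)/f = 8.88 × (79600 − 18.8)/18.8 ≈ 37589.418 mm = 37.5894 m.

37.6 m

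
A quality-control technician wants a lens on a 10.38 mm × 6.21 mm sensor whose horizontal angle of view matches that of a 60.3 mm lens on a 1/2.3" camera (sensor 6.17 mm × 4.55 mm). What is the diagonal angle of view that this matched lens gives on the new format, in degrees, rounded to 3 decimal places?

Equal horizontal AOV ⇒ f₂ = f₁ · 10.38/6.17 = 60.3 × 1.68233 ≈ 101.4447 mm.
Sensor diagonal = √(10.38² + 6.21²) = √146.3085 ≈ 12.0958 mm.
Diagonal AOV on the new format = 2·arctan(12.0958 / (2 × 101.4447)) = 2·arctan(0.05962) ≈ 6.8236°.

6.824°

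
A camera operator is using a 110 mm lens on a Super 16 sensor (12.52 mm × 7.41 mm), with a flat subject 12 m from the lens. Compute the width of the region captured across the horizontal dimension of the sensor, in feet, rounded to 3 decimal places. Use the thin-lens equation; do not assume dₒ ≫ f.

4.440 ft

dₒ: 12 m = 12000 mm.
Similar triangles through the lens centre give W/dₒ = w/dᵢ; with 1/f = 1/dₒ + 1/dᵢ this gives W = w·(dₒ − f)/f.
W = 12.52 mm × (12000 − 110) / 110 = 12.52 × 108.0909 ≈ 1353.298 mm = 1353.298/304.8 ft = 4.43995 ft.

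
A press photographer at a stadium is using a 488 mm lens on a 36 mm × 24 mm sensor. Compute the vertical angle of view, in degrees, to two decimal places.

Angle of view α = 2·arctan(h/2f) with h = 24 mm and f = 488 mm.
h/2f = 0.02459; arctan(0.02459) ≈ 1.4086°, so α ≈ 2.8173°.

2.82°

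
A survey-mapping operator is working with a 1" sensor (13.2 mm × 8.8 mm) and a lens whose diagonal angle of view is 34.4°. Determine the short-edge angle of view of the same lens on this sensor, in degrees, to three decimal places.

Sensor diagonal = √(13.2² + 8.8²) = √251.6800 ≈ 15.8644 mm.
From the diagonal AOV: f = 15.8644 / (2·tan(17.2°)) = 15.8644 / 0.61910 ≈ 25.6248 mm.
Short-edge AOV = 2·arctan(8.8 / (2 × 25.6248)) = 2·arctan(0.17171) ≈ 19.4863°.

19.486°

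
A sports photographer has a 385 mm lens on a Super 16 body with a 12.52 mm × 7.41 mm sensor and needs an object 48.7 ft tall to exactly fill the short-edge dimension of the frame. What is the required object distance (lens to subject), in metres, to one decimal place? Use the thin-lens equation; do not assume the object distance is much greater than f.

771.6 m

W: 48.7 ft × 304.8 mm/ft = 14843.76 mm.
Magnification m = h/W = dᵢ/dₒ; combined with 1/f = 1/dₒ + 1/dᵢ this gives dₒ = f·(1 + W/h).
dₒ = 385 mm × (1 + 14843.8/7.41) = 385 × 2004.2064 ≈ 771619.469 mm = 771.619 m.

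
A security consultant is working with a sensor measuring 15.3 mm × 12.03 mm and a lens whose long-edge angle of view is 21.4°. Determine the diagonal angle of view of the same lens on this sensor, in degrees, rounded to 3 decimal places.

From the long-edge AOV: f = 15.3 / (2·tan(10.7°)) = 15.3 / 0.37790 ≈ 40.4865 mm.
Sensor diagonal = √(15.3² + 12.03²) = √378.8109 ≈ 19.4631 mm.
Diagonal AOV = 2·arctan(19.4631 / (2 × 40.4865)) = 2·arctan(0.24036) ≈ 27.0310°.

27.031°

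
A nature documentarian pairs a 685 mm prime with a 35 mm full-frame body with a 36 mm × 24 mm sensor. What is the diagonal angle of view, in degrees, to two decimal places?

Sensor diagonal = √(36² + 24²) = √1872.0000 ≈ 43.2666 mm.
Angle of view α = 2·arctan(d/2f) with d = 43.2666 mm and f = 685 mm.
d/2f = 0.03158; arctan(0.03158) ≈ 1.8089°, so α ≈ 3.6178°.

3.62°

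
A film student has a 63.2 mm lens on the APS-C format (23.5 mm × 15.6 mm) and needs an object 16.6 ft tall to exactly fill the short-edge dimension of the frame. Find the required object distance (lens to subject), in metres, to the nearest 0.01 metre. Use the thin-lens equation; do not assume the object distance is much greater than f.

W: 16.6 ft × 304.8 mm/ft = 5059.68 mm.
Magnification m = h/W = dᵢ/dₒ; combined with 1/f = 1/dₒ + 1/dᵢ this gives dₒ = f·(1 + W/h).
dₒ = 63.2 mm × (1 + 5059.68/15.6) = 63.2 × 325.3385 ≈ 20561.390 mm = 20.5614 m.

20.56 m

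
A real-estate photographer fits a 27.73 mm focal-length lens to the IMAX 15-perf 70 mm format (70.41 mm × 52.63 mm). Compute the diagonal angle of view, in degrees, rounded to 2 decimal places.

115.50°

Sensor diagonal = √(70.41² + 52.63²) = √7727.4850 ≈ 87.9061 mm.
Angle of view α = 2·arctan(d/2f) with d = 87.9061 mm and f = 27.73 mm.
d/2f = 1.58504; arctan(1.58504) ≈ 57.7522°, so α ≈ 115.5043°.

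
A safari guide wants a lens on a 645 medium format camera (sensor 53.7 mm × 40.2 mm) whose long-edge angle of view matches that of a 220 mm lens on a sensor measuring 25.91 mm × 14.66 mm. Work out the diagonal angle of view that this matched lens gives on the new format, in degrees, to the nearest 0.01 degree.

8.41°

Equal long-edge AOV ⇒ f₂ = f₁ · 53.7/25.91 = 220 × 2.07256 ≈ 455.9629 mm.
Sensor diagonal = √(53.7² + 40.2²) = √4499.7300 ≈ 67.0800 mm.
Diagonal AOV on the new format = 2·arctan(67.0800 / (2 × 455.9629)) = 2·arctan(0.07356) ≈ 8.4140°.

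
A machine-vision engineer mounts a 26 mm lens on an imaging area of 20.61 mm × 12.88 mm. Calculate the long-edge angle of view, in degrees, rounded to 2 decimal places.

43.24°

Angle of view α = 2·arctan(w/2f) with w = 20.61 mm and f = 26 mm.
w/2f = 0.39635; arctan(0.39635) ≈ 21.6207°, so α ≈ 43.2414°.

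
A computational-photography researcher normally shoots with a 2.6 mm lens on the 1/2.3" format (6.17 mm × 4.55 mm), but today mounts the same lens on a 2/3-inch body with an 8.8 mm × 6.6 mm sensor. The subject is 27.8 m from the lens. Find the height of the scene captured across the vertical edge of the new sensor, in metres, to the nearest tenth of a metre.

The focal length stays 2.6 mm; the relevant sensor dimension is now h = 6.6 mm. Object distance dₒ = 27.8 m = 27800 mm.
Thin-lens field height W = h·(dₒ − f)/f = 6.6 × (27800 − 2.6)/2.6 ≈ 70562.631 mm = 70.5626 m.

70.6 m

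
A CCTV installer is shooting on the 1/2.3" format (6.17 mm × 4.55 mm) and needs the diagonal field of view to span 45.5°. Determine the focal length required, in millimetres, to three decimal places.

Sensor diagonal = √(6.17² + 4.55²) = √58.7714 ≈ 7.6663 mm.
From α = 2·arctan(d/2f) we get f = d / (2·tan(α/2)).
With d = 7.6663 mm and α/2 = 22.75°, tan(α/2) ≈ 0.41933, so f ≈ 7.6663 / 0.83867 ≈ 9.1410 mm.

9.141 mm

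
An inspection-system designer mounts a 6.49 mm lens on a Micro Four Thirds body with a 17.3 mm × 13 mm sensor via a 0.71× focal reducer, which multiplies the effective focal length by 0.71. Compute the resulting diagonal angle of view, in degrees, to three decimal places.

133.865°

Effective focal length f = 6.49 × 0.71 = 4.6079 mm.
Sensor diagonal = √(17.3² + 13²) = √468.2900 ≈ 21.6400 mm.
α = 2·arctan(21.640 / (2 × 4.6079)) = 2·arctan(2.34814) ≈ 133.8647°.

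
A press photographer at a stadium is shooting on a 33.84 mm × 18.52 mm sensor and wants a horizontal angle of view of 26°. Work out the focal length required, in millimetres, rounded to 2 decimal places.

From α = 2·arctan(w/2f) we get f = w / (2·tan(α/2)).
With w = 33.84 mm and α/2 = 13°, tan(α/2) ≈ 0.23087, so f ≈ 33.84 / 0.46174 ≈ 73.2886 mm.

73.29 mm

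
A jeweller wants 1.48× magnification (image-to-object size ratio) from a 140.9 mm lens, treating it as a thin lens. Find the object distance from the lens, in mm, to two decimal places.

236.10 mm

With m = dᵢ/dₒ and 1/f = 1/dₒ + 1/dᵢ, substituting dᵢ = m·dₒ gives 1/f = (1 + 1/m)/dₒ, hence dₒ = f·(1 + 1/m).
dₒ = 140.9 × (1 + 1/1.48) = 140.9 × 1.67568 ≈ 236.103 mm.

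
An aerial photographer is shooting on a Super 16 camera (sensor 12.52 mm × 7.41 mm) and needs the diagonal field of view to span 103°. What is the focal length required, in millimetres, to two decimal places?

5.79 mm

Sensor diagonal = √(12.52² + 7.41²) = √211.6585 ≈ 14.5485 mm.
From α = 2·arctan(d/2f) we get f = d / (2·tan(α/2)).
With d = 14.5485 mm and α/2 = 51.5°, tan(α/2) ≈ 1.25717, so f ≈ 14.5485 / 2.51434 ≈ 5.7862 mm.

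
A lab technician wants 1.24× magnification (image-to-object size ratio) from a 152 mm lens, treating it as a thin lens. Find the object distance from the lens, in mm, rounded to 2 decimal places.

With m = dᵢ/dₒ and 1/f = 1/dₒ + 1/dᵢ, substituting dᵢ = m·dₒ gives 1/f = (1 + 1/m)/dₒ, hence dₒ = f·(1 + 1/m).
dₒ = 152 × (1 + 1/1.24) = 152 × 1.80645 ≈ 274.581 mm.

274.58 mm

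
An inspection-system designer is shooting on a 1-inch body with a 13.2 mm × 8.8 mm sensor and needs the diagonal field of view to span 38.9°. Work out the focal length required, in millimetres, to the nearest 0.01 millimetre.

Sensor diagonal = √(13.2² + 8.8²) = √251.6800 ≈ 15.8644 mm.
From α = 2·arctan(d/2f) we get f = d / (2·tan(α/2)).
With d = 15.8644 mm and α/2 = 19.45°, tan(α/2) ≈ 0.35314, so f ≈ 15.8644 / 0.70627 ≈ 22.4622 mm.

22.46 mm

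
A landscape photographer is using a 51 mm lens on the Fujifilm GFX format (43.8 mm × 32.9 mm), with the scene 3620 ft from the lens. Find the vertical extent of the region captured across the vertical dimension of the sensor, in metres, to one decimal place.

dₒ: 3620 ft × 304.8 mm/ft = 1103375.96 mm.
Similar triangles through the lens centre give W/dₒ = h/dᵢ; with 1/f = 1/dₒ + 1/dᵢ this gives W = h·(dₒ − f)/f.
W = 32.9 mm × (1.10338e+06 − 51) / 51 = 32.9 × 21633.8228 ≈ 711752.771 mm = 711.753 m.

711.8 m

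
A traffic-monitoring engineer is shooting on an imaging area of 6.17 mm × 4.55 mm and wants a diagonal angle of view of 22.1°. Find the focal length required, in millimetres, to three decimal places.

Sensor diagonal = √(6.17² + 4.55²) = √58.7714 ≈ 7.6663 mm.
From α = 2·arctan(d/2f) we get f = d / (2·tan(α/2)).
With d = 7.6663 mm and α/2 = 11.05°, tan(α/2) ≈ 0.19529, so f ≈ 7.6663 / 0.39057 ≈ 19.6283 mm.

19.628 mm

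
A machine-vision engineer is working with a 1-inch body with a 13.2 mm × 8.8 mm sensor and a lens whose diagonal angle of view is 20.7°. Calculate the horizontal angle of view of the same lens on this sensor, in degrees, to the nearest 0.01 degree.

17.28°

Sensor diagonal = √(13.2² + 8.8²) = √251.6800 ≈ 15.8644 mm.
From the diagonal AOV: f = 15.8644 / (2·tan(10.35°)) = 15.8644 / 0.36526 ≈ 43.4327 mm.
Horizontal AOV = 2·arctan(13.2 / (2 × 43.4327)) = 2·arctan(0.15196) ≈ 17.2811°.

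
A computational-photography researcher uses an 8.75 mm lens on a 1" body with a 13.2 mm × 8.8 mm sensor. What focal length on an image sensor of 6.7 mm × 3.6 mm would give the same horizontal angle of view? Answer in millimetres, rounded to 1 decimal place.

4.4 mm

Equal angle of view means equal width/f ratio, so f₂ = f₁ · (width₂/width₁) = 8.75 × 6.7/13.2.
f₂ = 8.75 × 0.50758 ≈ 4.441 mm.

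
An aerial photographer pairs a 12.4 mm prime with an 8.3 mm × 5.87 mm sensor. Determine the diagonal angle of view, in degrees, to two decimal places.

44.58°

Sensor diagonal = √(8.3² + 5.87²) = √103.3469 ≈ 10.1660 mm.
Angle of view α = 2·arctan(d/2f) with d = 10.1660 mm and f = 12.4 mm.
d/2f = 0.40992; arctan(0.40992) ≈ 22.2896°, so α ≈ 44.5792°.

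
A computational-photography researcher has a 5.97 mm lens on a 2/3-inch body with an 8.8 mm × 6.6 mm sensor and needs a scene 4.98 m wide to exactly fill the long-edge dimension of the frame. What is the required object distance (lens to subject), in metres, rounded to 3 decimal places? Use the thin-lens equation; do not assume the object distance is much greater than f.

W: 4.98 m = 4980 mm.
Magnification m = w/W = dᵢ/dₒ; combined with 1/f = 1/dₒ + 1/dᵢ this gives dₒ = f·(1 + W/w).
dₒ = 5.97 mm × (1 + 4980/8.8) = 5.97 × 566.9091 ≈ 3384.447 mm = 3.38445 m.

3.384 m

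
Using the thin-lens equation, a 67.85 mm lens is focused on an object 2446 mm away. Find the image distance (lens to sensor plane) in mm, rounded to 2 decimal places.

1/dᵢ = 1/f − 1/dₒ = 1/67.85 − 1/2446 = 0.0143296 mm⁻¹.
dᵢ = 1/0.0143296 ≈ 69.7858 mm.

69.79 mm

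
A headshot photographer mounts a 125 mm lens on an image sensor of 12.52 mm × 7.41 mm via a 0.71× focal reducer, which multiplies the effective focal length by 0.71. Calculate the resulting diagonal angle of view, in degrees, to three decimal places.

9.371°

Effective focal length f = 125 × 0.71 = 88.75 mm.
Sensor diagonal = √(12.52² + 7.41²) = √211.6585 ≈ 14.5485 mm.
α = 2·arctan(14.548 / (2 × 88.75)) = 2·arctan(0.08196) ≈ 9.3714°.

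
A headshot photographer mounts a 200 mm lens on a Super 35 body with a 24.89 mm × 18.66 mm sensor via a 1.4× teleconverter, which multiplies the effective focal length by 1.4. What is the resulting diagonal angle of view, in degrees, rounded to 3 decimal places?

6.359°

Effective focal length f = 200 × 1.4 = 280 mm.
Sensor diagonal = √(24.89² + 18.66²) = √967.7077 ≈ 31.1080 mm.
α = 2·arctan(31.108 / (2 × 280)) = 2·arctan(0.05555) ≈ 6.3590°.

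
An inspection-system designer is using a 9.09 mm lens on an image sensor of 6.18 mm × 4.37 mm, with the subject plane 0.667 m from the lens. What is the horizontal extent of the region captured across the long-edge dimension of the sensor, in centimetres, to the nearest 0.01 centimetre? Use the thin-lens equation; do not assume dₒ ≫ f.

44.73 cm

dₒ: 0.667 m = 667 mm.
Similar triangles through the lens centre give W/dₒ = w/dᵢ; with 1/f = 1/dₒ + 1/dᵢ this gives W = w·(dₒ − f)/f.
W = 6.18 mm × (667 − 9.09) / 9.09 = 6.18 × 72.3773 ≈ 447.292 mm = 44.7292 cm.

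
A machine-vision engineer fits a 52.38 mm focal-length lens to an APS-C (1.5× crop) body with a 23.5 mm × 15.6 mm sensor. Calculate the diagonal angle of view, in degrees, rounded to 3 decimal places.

30.139°

Sensor diagonal = √(23.5² + 15.6²) = √795.6100 ≈ 28.2066 mm.
Angle of view α = 2·arctan(d/2f) with d = 28.2066 mm and f = 52.38 mm.
d/2f = 0.26925; arctan(0.26925) ≈ 15.0695°, so α ≈ 30.1390°.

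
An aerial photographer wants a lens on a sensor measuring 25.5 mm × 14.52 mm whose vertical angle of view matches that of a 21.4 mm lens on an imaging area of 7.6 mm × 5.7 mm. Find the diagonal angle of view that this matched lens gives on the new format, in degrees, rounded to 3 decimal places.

30.128°

Equal vertical AOV ⇒ f₂ = f₁ · 14.52/5.7 = 21.4 × 2.54737 ≈ 54.5137 mm.
Sensor diagonal = √(25.5² + 14.52²) = √861.0804 ≈ 29.3442 mm.
Diagonal AOV on the new format = 2·arctan(29.3442 / (2 × 54.5137)) = 2·arctan(0.26915) ≈ 30.1278°.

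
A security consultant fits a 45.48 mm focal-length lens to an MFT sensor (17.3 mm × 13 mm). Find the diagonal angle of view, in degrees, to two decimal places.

Sensor diagonal = √(17.3² + 13²) = √468.2900 ≈ 21.6400 mm.
Angle of view α = 2·arctan(d/2f) with d = 21.6400 mm and f = 45.48 mm.
d/2f = 0.23791; arctan(0.23791) ≈ 13.3823°, so α ≈ 26.7646°.

26.76°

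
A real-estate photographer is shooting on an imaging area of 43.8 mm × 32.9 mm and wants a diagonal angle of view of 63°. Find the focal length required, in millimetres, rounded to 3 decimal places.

44.696 mm

Sensor diagonal = √(43.8² + 32.9²) = √3000.8500 ≈ 54.7800 mm.
From α = 2·arctan(d/2f) we get f = d / (2·tan(α/2)).
With d = 54.7800 mm and α/2 = 31.5°, tan(α/2) ≈ 0.61280, so f ≈ 54.7800 / 1.22560 ≈ 44.6964 mm.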